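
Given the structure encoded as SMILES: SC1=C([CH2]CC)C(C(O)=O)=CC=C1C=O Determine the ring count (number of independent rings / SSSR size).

1

In SMILES, each pair of matching ring-closure digits denotes one ring-closing bond; the number of such bonds equals the number of independent rings.
Ring-closure bonds here: 1.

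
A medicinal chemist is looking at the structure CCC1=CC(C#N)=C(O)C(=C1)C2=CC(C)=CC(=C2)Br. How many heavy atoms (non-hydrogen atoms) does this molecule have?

Every atom symbol written in the SMILES (organic subset) is one heavy atom; implicit H are not written.
Heavy atoms by element → Br:1, C:16, N:1, O:1.
Total: 19.

19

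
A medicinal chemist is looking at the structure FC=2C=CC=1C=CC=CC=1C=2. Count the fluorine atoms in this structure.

Scan the SMILES for F atoms (remember two-letter symbols like Cl and Br are single atoms).
Fluorine count: 1.

1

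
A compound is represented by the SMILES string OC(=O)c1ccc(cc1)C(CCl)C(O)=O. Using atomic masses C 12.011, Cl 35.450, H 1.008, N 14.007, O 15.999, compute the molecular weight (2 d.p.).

228.63 g/mol

First, the molecular formula is C10H9ClO4 (counting implicit H from valence).
  C: 10 × 12.011 = 120.110
  Cl: 1 × 35.450 = 35.450
  H: 9 × 1.008 = 9.072
  O: 4 × 15.999 = 63.996
Sum: 10×12.011 + 1×35.450 + 9×1.008 + 4×15.999 = 228.628 → 228.63 g/mol.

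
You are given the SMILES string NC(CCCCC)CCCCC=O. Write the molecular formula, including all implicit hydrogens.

C11H23NO

Walk through each heavy atom and fill implicit hydrogens from standard valence (C 4, N 3, O 2, S 2, halogen 1):
  atom 1: N, bond orders sum to 1 (valence 3) → 2 H
  atom 2: C, bond orders sum to 3 (valence 4) → 1 H
  atom 3: C, bond orders sum to 2 (valence 4) → 2 H
  atom 4: C, bond orders sum to 2 (valence 4) → 2 H
  atom 5: C, bond orders sum to 2 (valence 4) → 2 H
  atom 6: C, bond orders sum to 2 (valence 4) → 2 H
  atom 7: C, bond orders sum to 1 (valence 4) → 3 H
  atom 8: C, bond orders sum to 2 (valence 4) → 2 H
  atom 9: C, bond orders sum to 2 (valence 4) → 2 H
  atom 10: C, bond orders sum to 2 (valence 4) → 2 H
  atom 11: C, bond orders sum to 2 (valence 4) → 2 H
  atom 12: C, bond orders sum to 3 (valence 4) → 1 H
  atom 13: O, bond orders sum to 2 (valence 2) → 0 H
Totals → C:11, H:23, N:1, O:1.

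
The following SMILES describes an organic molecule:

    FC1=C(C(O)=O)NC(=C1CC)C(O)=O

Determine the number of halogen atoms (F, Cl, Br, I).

Halogen atoms appear at heavy-atom position 1 (1×F).
Other groups present: 2 carboxylic acid.
Halogen count: 1.

1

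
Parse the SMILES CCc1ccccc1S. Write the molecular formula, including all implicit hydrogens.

C8H10S

Walk through each heavy atom and fill implicit hydrogens from standard valence (C 4, N 3, O 2, S 2, halogen 1); for lowercase aromatic atoms, an aromatic c carries 1 H when it has two neighbours and 0 H with three, and aromatic n carries 0 H:
  atom 1: C, bond orders sum to 1 (valence 4) → 3 H
  atom 2: C, bond orders sum to 2 (valence 4) → 2 H
  atom 3: aromatic c, 3 neighbours → 0 H
  atom 4: aromatic c, 2 neighbours → 1 H
  atom 5: aromatic c, 2 neighbours → 1 H
  atom 6: aromatic c, 2 neighbours → 1 H
  atom 7: aromatic c, 2 neighbours → 1 H
  atom 8: aromatic c, 3 neighbours → 0 H
  atom 9: S, bond orders sum to 1 (valence 2) → 1 H
Totals → C:8, H:10, S:1.
In Hill order: C8H10S.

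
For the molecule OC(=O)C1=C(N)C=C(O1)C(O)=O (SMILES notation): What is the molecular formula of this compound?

C6H5NO5

Walk through each heavy atom and fill implicit hydrogens from standard valence (C 4, N 3, O 2, S 2, halogen 1):
  atom 1: O, bond orders sum to 1 (valence 2) → 1 H
  atom 2: C, bond orders sum to 4 (valence 4) → 0 H
  atom 3: O, bond orders sum to 2 (valence 2) → 0 H
  atom 4: C, bond orders sum to 4 (valence 4) → 0 H
  atom 5: C, bond orders sum to 4 (valence 4) → 0 H
  atom 6: N, bond orders sum to 1 (valence 3) → 2 H
  atom 7: C, bond orders sum to 3 (valence 4) → 1 H
  atom 8: C, bond orders sum to 4 (valence 4) → 0 H
  atom 9: O, bond orders sum to 2 (valence 2) → 0 H
  atom 10: C, bond orders sum to 4 (valence 4) → 0 H
  atom 11: O, bond orders sum to 1 (valence 2) → 1 H
  atom 12: O, bond orders sum to 2 (valence 2) → 0 H
Totals → C:6, H:5, N:1, O:5.
In Hill order: C6H5NO5.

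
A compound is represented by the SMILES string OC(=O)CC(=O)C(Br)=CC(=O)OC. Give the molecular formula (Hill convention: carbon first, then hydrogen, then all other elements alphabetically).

Walk through each heavy atom and fill implicit hydrogens from standard valence (C 4, N 3, O 2, S 2, halogen 1):
  atom 1: O, bond orders sum to 1 (valence 2) → 1 H
  atom 2: C, bond orders sum to 4 (valence 4) → 0 H
  atom 3: O, bond orders sum to 2 (valence 2) → 0 H
  atom 4: C, bond orders sum to 2 (valence 4) → 2 H
  atom 5: C, bond orders sum to 4 (valence 4) → 0 H
  atom 6: O, bond orders sum to 2 (valence 2) → 0 H
  atom 7: C, bond orders sum to 4 (valence 4) → 0 H
  atom 8: Br (halogen, monovalent) → 0 H
  atom 9: C, bond orders sum to 3 (valence 4) → 1 H
  atom 10: C, bond orders sum to 4 (valence 4) → 0 H
  atom 11: O, bond orders sum to 2 (valence 2) → 0 H
  atom 12: O, bond orders sum to 2 (valence 2) → 0 H
  atom 13: C, bond orders sum to 1 (valence 4) → 3 H
Totals → C:7, H:7, Br:1, O:5.

C7H7BrO5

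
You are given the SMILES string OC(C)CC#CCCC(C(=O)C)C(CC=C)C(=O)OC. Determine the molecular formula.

C16H24O4

Walk through each heavy atom and fill implicit hydrogens from standard valence (C 4, N 3, O 2, S 2, halogen 1):
  atom 1: O, bond orders sum to 1 (valence 2) → 1 H
  atom 2: C, bond orders sum to 3 (valence 4) → 1 H
  atom 3: C, bond orders sum to 1 (valence 4) → 3 H
  atom 4: C, bond orders sum to 2 (valence 4) → 2 H
  atom 5: C, bond orders sum to 4 (valence 4) → 0 H
  atom 6: C, bond orders sum to 4 (valence 4) → 0 H
  atom 7: C, bond orders sum to 2 (valence 4) → 2 H
  atom 8: C, bond orders sum to 2 (valence 4) → 2 H
  atom 9: C, bond orders sum to 3 (valence 4) → 1 H
  atom 10: C, bond orders sum to 4 (valence 4) → 0 H
  atom 11: O, bond orders sum to 2 (valence 2) → 0 H
  atom 12: C, bond orders sum to 1 (valence 4) → 3 H
  atom 13: C, bond orders sum to 3 (valence 4) → 1 H
  atom 14: C, bond orders sum to 2 (valence 4) → 2 H
  atom 15: C, bond orders sum to 3 (valence 4) → 1 H
  atom 16: C, bond orders sum to 2 (valence 4) → 2 H
  atom 17: C, bond orders sum to 4 (valence 4) → 0 H
  atom 18: O, bond orders sum to 2 (valence 2) → 0 H
  atom 19: O, bond orders sum to 2 (valence 2) → 0 H
  atom 20: C, bond orders sum to 1 (valence 4) → 3 H
Totals → C:16, H:24, O:4.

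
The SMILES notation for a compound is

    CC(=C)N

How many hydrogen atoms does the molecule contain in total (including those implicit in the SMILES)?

7

Walk through each heavy atom and fill implicit hydrogens from standard valence (C 4, N 3, O 2, S 2, halogen 1):
  atom 1: C, bond orders sum to 1 (valence 4) → 3 H
  atom 2: C, bond orders sum to 4 (valence 4) → 0 H
  atom 3: C, bond orders sum to 2 (valence 4) → 2 H
  atom 4: N, bond orders sum to 1 (valence 3) → 2 H
Total hydrogens: 7.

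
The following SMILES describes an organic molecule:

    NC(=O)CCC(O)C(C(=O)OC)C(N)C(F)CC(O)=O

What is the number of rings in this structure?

In SMILES, each pair of matching ring-closure digits denotes one ring-closing bond; the number of such bonds equals the number of independent rings.
Ring-closure bonds here: 0.

0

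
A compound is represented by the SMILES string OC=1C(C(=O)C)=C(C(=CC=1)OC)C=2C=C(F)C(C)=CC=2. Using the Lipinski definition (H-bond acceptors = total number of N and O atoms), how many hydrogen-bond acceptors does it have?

3

N atoms: 0; O atoms: 3.
Lipinski HBA = 0 + 3 = 3.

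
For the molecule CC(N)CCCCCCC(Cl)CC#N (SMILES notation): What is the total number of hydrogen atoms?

Walk through each heavy atom and fill implicit hydrogens from standard valence (C 4, N 3, O 2, S 2, halogen 1):
  atom 1: C, bond orders sum to 1 (valence 4) → 3 H
  atom 2: C, bond orders sum to 3 (valence 4) → 1 H
  atom 3: N, bond orders sum to 1 (valence 3) → 2 H
  atom 4: C, bond orders sum to 2 (valence 4) → 2 H
  atom 5: C, bond orders sum to 2 (valence 4) → 2 H
  atom 6: C, bond orders sum to 2 (valence 4) → 2 H
  atom 7: C, bond orders sum to 2 (valence 4) → 2 H
  atom 8: C, bond orders sum to 2 (valence 4) → 2 H
  atom 9: C, bond orders sum to 2 (valence 4) → 2 H
  atom 10: C, bond orders sum to 3 (valence 4) → 1 H
  atom 11: Cl (halogen, monovalent) → 0 H
  atom 12: C, bond orders sum to 2 (valence 4) → 2 H
  atom 13: C, bond orders sum to 4 (valence 4) → 0 H
  atom 14: N, bond orders sum to 3 (valence 3) → 0 H
Total hydrogens: 21.

21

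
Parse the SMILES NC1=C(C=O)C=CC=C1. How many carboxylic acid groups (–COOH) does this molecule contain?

Scan the SMILES for the carboxylic acid motif — none present.
Groups that are present: 1 aldehyde, 1 primary amine.

0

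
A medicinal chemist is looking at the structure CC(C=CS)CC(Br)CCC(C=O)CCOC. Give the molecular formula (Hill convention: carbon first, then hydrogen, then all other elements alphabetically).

C13H23BrO2S

Walk through each heavy atom and fill implicit hydrogens from standard valence (C 4, N 3, O 2, S 2, halogen 1):
  atom 1: C, bond orders sum to 1 (valence 4) → 3 H
  atom 2: C, bond orders sum to 3 (valence 4) → 1 H
  atom 3: C, bond orders sum to 3 (valence 4) → 1 H
  atom 4: C, bond orders sum to 3 (valence 4) → 1 H
  atom 5: S, bond orders sum to 1 (valence 2) → 1 H
  atom 6: C, bond orders sum to 2 (valence 4) → 2 H
  atom 7: C, bond orders sum to 3 (valence 4) → 1 H
  atom 8: Br (halogen, monovalent) → 0 H
  atom 9: C, bond orders sum to 2 (valence 4) → 2 H
  atom 10: C, bond orders sum to 2 (valence 4) → 2 H
  atom 11: C, bond orders sum to 3 (valence 4) → 1 H
  atom 12: C, bond orders sum to 3 (valence 4) → 1 H
  atom 13: O, bond orders sum to 2 (valence 2) → 0 H
  atom 14: C, bond orders sum to 2 (valence 4) → 2 H
  atom 15: C, bond orders sum to 2 (valence 4) → 2 H
  atom 16: O, bond orders sum to 2 (valence 2) → 0 H
  atom 17: C, bond orders sum to 1 (valence 4) → 3 H
Totals → C:13, H:23, Br:1, O:2, S:1.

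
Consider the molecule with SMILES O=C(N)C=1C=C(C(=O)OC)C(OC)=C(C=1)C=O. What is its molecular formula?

C11H11NO5

Walk through each heavy atom and fill implicit hydrogens from standard valence (C 4, N 3, O 2, S 2, halogen 1):
  atom 1: O, bond orders sum to 2 (valence 2) → 0 H
  atom 2: C, bond orders sum to 4 (valence 4) → 0 H
  atom 3: N, bond orders sum to 1 (valence 3) → 2 H
  atom 4: C, bond orders sum to 4 (valence 4) → 0 H
  atom 5: C, bond orders sum to 3 (valence 4) → 1 H
  atom 6: C, bond orders sum to 4 (valence 4) → 0 H
  atom 7: C, bond orders sum to 4 (valence 4) → 0 H
  atom 8: O, bond orders sum to 2 (valence 2) → 0 H
  atom 9: O, bond orders sum to 2 (valence 2) → 0 H
  atom 10: C, bond orders sum to 1 (valence 4) → 3 H
  atom 11: C, bond orders sum to 4 (valence 4) → 0 H
  atom 12: O, bond orders sum to 2 (valence 2) → 0 H
  atom 13: C, bond orders sum to 1 (valence 4) → 3 H
  atom 14: C, bond orders sum to 4 (valence 4) → 0 H
  atom 15: C, bond orders sum to 3 (valence 4) → 1 H
  atom 16: C, bond orders sum to 3 (valence 4) → 1 H
  atom 17: O, bond orders sum to 2 (valence 2) → 0 H
Totals → C:11, H:11, N:1, O:5.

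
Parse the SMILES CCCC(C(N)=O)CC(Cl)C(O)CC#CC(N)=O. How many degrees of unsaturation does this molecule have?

4

Degree of unsaturation = (number of rings) + (number of π bonds).
Ring closures in the SMILES: 0.
π bonds: 2 double bonds (each 1 DoU), 1 triple bond (each 2 DoU) → 4 DoU from unsaturation.
Total DoU = 0 + 4 = 4.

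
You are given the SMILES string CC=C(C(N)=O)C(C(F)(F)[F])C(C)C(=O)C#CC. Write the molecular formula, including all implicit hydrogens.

Walk through each heavy atom and fill implicit hydrogens from standard valence (C 4, N 3, O 2, S 2, halogen 1):
  atom 1: C, bond orders sum to 1 (valence 4) → 3 H
  atom 2: C, bond orders sum to 3 (valence 4) → 1 H
  atom 3: C, bond orders sum to 4 (valence 4) → 0 H
  atom 4: C, bond orders sum to 4 (valence 4) → 0 H
  atom 5: N, bond orders sum to 1 (valence 3) → 2 H
  atom 6: O, bond orders sum to 2 (valence 2) → 0 H
  atom 7: C, bond orders sum to 3 (valence 4) → 1 H
  atom 8: C, bond orders sum to 4 (valence 4) → 0 H
  atom 9: F (halogen, monovalent) → 0 H
  atom 10: F (halogen, monovalent) → 0 H
  atom 11: F with explicit H count 0
  atom 12: C, bond orders sum to 3 (valence 4) → 1 H
  atom 13: C, bond orders sum to 1 (valence 4) → 3 H
  atom 14: C, bond orders sum to 4 (valence 4) → 0 H
  atom 15: O, bond orders sum to 2 (valence 2) → 0 H
  atom 16: C, bond orders sum to 4 (valence 4) → 0 H
  atom 17: C, bond orders sum to 4 (valence 4) → 0 H
  atom 18: C, bond orders sum to 1 (valence 4) → 3 H
Totals → C:12, H:14, F:3, N:1, O:2.
In Hill order: C12H14F3NO2.

C12H14F3NO2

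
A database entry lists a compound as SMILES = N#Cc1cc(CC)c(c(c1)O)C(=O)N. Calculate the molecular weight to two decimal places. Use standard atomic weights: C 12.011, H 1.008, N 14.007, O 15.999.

190.20 g/mol

First, the molecular formula is C10H10N2O2 (counting implicit H from valence).
  C: 10 × 12.011 = 120.110
  H: 10 × 1.008 = 10.080
  N: 2 × 14.007 = 28.014
  O: 2 × 15.999 = 31.998
Sum: 10×12.011 + 10×1.008 + 2×14.007 + 2×15.999 = 190.202 → 190.20 g/mol.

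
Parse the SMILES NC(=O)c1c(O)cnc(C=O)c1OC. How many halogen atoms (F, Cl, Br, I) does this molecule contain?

Scan the SMILES for the halogen motif — none present.
Groups that are present: 1 aldehyde, 1 amide, 1 ether, 1 hydroxyl.

0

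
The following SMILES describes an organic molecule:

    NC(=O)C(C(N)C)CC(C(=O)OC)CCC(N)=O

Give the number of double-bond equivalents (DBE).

3

Degree of unsaturation = (number of rings) + (number of π bonds).
Ring closures in the SMILES: 0.
π bonds: 3 double bonds (each 1 DoU) → 3 DoU from unsaturation.
Total DoU = 0 + 3 = 3.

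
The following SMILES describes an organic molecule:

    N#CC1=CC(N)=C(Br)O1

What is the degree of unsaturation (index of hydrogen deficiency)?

Degree of unsaturation = (number of rings) + (number of π bonds).
Ring closures in the SMILES: 1.
π bonds: 2 double bonds (each 1 DoU), 1 triple bond (each 2 DoU) → 4 DoU from unsaturation.
Total DoU = 1 + 4 = 5.

5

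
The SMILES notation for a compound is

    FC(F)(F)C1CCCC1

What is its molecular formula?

Walk through each heavy atom and fill implicit hydrogens from standard valence (C 4, N 3, O 2, S 2, halogen 1):
  atom 1: F (halogen, monovalent) → 0 H
  atom 2: C, bond orders sum to 4 (valence 4) → 0 H
  atom 3: F (halogen, monovalent) → 0 H
  atom 4: F (halogen, monovalent) → 0 H
  atom 5: C, bond orders sum to 3 (valence 4) → 1 H
  atom 6: C, bond orders sum to 2 (valence 4) → 2 H
  atom 7: C, bond orders sum to 2 (valence 4) → 2 H
  atom 8: C, bond orders sum to 2 (valence 4) → 2 H
  atom 9: C, bond orders sum to 2 (valence 4) → 2 H
Totals → C:6, H:9, F:3.

C6H9F3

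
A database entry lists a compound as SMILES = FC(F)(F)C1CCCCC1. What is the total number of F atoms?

Scan the SMILES for F atoms (remember two-letter symbols like Cl and Br are single atoms).
Fluorine count: 3.

3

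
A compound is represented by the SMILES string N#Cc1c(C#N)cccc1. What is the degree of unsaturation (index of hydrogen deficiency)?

8

Molecular formula: C8H4N2.
DoU = (2C + 2 + N − H − X) / 2, where X is the halogen count and O/S are ignored.
    = (2·8 + 2 + 2 − 4 − 0) / 2 = 16 / 2 = 8.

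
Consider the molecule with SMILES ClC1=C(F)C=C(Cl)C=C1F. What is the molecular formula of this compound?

C6H2Cl2F2

Walk through each heavy atom and fill implicit hydrogens from standard valence (C 4, N 3, O 2, S 2, halogen 1):
  atom 1: Cl (halogen, monovalent) → 0 H
  atom 2: C, bond orders sum to 4 (valence 4) → 0 H
  atom 3: C, bond orders sum to 4 (valence 4) → 0 H
  atom 4: F (halogen, monovalent) → 0 H
  atom 5: C, bond orders sum to 3 (valence 4) → 1 H
  atom 6: C, bond orders sum to 4 (valence 4) → 0 H
  atom 7: Cl (halogen, monovalent) → 0 H
  atom 8: C, bond orders sum to 3 (valence 4) → 1 H
  atom 9: C, bond orders sum to 4 (valence 4) → 0 H
  atom 10: F (halogen, monovalent) → 0 H
Totals → C:6, H:2, Cl:2, F:2.
In Hill order: C6H2Cl2F2.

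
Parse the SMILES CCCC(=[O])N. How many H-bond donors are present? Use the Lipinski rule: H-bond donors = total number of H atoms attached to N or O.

2

Donors: find every N or O and count the H atoms it carries.
  atom 5 (O): bond orders sum to 2 → 0 H
  atom 6 (N): bond orders sum to 1 → 2 H
Lipinski HBD = 2.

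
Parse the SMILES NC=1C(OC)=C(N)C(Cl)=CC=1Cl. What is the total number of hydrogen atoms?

Walk through each heavy atom and fill implicit hydrogens from standard valence (C 4, N 3, O 2, S 2, halogen 1):
  atom 1: N, bond orders sum to 1 (valence 3) → 2 H
  atom 2: C, bond orders sum to 4 (valence 4) → 0 H
  atom 3: C, bond orders sum to 4 (valence 4) → 0 H
  atom 4: O, bond orders sum to 2 (valence 2) → 0 H
  atom 5: C, bond orders sum to 1 (valence 4) → 3 H
  atom 6: C, bond orders sum to 4 (valence 4) → 0 H
  atom 7: N, bond orders sum to 1 (valence 3) → 2 H
  atom 8: C, bond orders sum to 4 (valence 4) → 0 H
  atom 9: Cl (halogen, monovalent) → 0 H
  atom 10: C, bond orders sum to 3 (valence 4) → 1 H
  atom 11: C, bond orders sum to 4 (valence 4) → 0 H
  atom 12: Cl (halogen, monovalent) → 0 H
Total hydrogens: 8.

8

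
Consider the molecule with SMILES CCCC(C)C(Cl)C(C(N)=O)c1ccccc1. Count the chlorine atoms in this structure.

Scan the SMILES for Cl atoms (remember two-letter symbols like Cl and Br are single atoms).
Chlorine count: 1.

1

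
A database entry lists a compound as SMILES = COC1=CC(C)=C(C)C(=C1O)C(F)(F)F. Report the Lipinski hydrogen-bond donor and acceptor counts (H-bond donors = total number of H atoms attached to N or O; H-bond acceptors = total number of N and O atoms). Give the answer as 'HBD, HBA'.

Donors: find every N or O and count the H atoms it carries.
  atom 2 (O): bond orders sum to 2 → 0 H
  atom 11 (O): bond orders sum to 1 → 1 H
Lipinski HBD = 1.
Acceptors: N atoms = 0, O atoms = 2 → HBA = 2.

1, 2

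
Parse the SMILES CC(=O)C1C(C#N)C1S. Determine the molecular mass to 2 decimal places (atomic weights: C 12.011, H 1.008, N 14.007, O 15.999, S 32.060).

141.19 g/mol

First, the molecular formula is C6H7NOS (counting implicit H from valence).
  C: 6 × 12.011 = 72.066
  H: 7 × 1.008 = 7.056
  N: 1 × 14.007 = 14.007
  O: 1 × 15.999 = 15.999
  S: 1 × 32.060 = 32.060
Sum: 6×12.011 + 7×1.008 + 1×14.007 + 1×15.999 + 1×32.060 = 141.188 → 141.19 g/mol.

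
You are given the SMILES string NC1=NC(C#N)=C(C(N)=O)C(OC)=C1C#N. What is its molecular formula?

C9H7N5O2

Walk through each heavy atom and fill implicit hydrogens from standard valence (C 4, N 3, O 2, S 2, halogen 1):
  atom 1: N, bond orders sum to 1 (valence 3) → 2 H
  atom 2: C, bond orders sum to 4 (valence 4) → 0 H
  atom 3: N, bond orders sum to 3 (valence 3) → 0 H
  atom 4: C, bond orders sum to 4 (valence 4) → 0 H
  atom 5: C, bond orders sum to 4 (valence 4) → 0 H
  atom 6: N, bond orders sum to 3 (valence 3) → 0 H
  atom 7: C, bond orders sum to 4 (valence 4) → 0 H
  atom 8: C, bond orders sum to 4 (valence 4) → 0 H
  atom 9: N, bond orders sum to 1 (valence 3) → 2 H
  atom 10: O, bond orders sum to 2 (valence 2) → 0 H
  atom 11: C, bond orders sum to 4 (valence 4) → 0 H
  atom 12: O, bond orders sum to 2 (valence 2) → 0 H
  atom 13: C, bond orders sum to 1 (valence 4) → 3 H
  atom 14: C, bond orders sum to 4 (valence 4) → 0 H
  atom 15: C, bond orders sum to 4 (valence 4) → 0 H
  atom 16: N, bond orders sum to 3 (valence 3) → 0 H
Totals → C:9, H:7, N:5, O:2.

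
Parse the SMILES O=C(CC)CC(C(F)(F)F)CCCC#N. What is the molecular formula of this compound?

Walk through each heavy atom and fill implicit hydrogens from standard valence (C 4, N 3, O 2, S 2, halogen 1):
  atom 1: O, bond orders sum to 2 (valence 2) → 0 H
  atom 2: C, bond orders sum to 4 (valence 4) → 0 H
  atom 3: C, bond orders sum to 2 (valence 4) → 2 H
  atom 4: C, bond orders sum to 1 (valence 4) → 3 H
  atom 5: C, bond orders sum to 2 (valence 4) → 2 H
  atom 6: C, bond orders sum to 3 (valence 4) → 1 H
  atom 7: C, bond orders sum to 4 (valence 4) → 0 H
  atom 8: F (halogen, monovalent) → 0 H
  atom 9: F (halogen, monovalent) → 0 H
  atom 10: F (halogen, monovalent) → 0 H
  atom 11: C, bond orders sum to 2 (valence 4) → 2 H
  atom 12: C, bond orders sum to 2 (valence 4) → 2 H
  atom 13: C, bond orders sum to 2 (valence 4) → 2 H
  atom 14: C, bond orders sum to 4 (valence 4) → 0 H
  atom 15: N, bond orders sum to 3 (valence 3) → 0 H
Totals → C:10, H:14, F:3, N:1, O:1.
In Hill order: C10H14F3NO.

C10H14F3NO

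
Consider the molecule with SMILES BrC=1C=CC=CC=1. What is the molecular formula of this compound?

Walk through each heavy atom and fill implicit hydrogens from standard valence (C 4, N 3, O 2, S 2, halogen 1):
  atom 1: Br (halogen, monovalent) → 0 H
  atom 2: C, bond orders sum to 4 (valence 4) → 0 H
  atom 3: C, bond orders sum to 3 (valence 4) → 1 H
  atom 4: C, bond orders sum to 3 (valence 4) → 1 H
  atom 5: C, bond orders sum to 3 (valence 4) → 1 H
  atom 6: C, bond orders sum to 3 (valence 4) → 1 H
  atom 7: C, bond orders sum to 3 (valence 4) → 1 H
Totals → C:6, H:5, Br:1.

C6H5Br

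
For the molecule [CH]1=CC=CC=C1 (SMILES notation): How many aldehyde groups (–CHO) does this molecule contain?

Scan the SMILES for the aldehyde motif — none present.

0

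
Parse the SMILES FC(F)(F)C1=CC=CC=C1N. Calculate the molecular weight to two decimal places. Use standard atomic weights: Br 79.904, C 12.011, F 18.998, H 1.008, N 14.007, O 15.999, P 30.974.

161.13 g/mol

First, the molecular formula is C7H6F3N (counting implicit H from valence).
  C: 7 × 12.011 = 84.077
  F: 3 × 18.998 = 56.994
  H: 6 × 1.008 = 6.048
  N: 1 × 14.007 = 14.007
Sum: 7×12.011 + 3×18.998 + 6×1.008 + 1×14.007 = 161.126 → 161.13 g/mol.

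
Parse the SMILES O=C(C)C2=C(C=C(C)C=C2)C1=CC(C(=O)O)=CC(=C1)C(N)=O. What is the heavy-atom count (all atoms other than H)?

Every atom symbol written in the SMILES (organic subset) is one heavy atom; implicit H are not written.
Heavy atoms by element → C:17, N:1, O:4.
Total: 22.

22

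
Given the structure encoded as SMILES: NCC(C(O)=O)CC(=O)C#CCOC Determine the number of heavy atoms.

Every atom symbol written in the SMILES (organic subset) is one heavy atom; implicit H are not written.
Heavy atoms by element → C:9, N:1, O:4.
Total: 14.

14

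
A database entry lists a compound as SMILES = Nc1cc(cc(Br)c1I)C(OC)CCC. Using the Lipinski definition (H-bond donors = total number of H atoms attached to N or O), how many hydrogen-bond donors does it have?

2

Donors: find every N or O and count the H atoms it carries.
  atom 1 (N): bond orders sum to 1 → 2 H
  atom 11 (O): bond orders sum to 2 → 0 H
Lipinski HBD = 2.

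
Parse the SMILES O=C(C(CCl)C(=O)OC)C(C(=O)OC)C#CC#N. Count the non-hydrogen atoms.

Every atom symbol written in the SMILES (organic subset) is one heavy atom; implicit H are not written.
Heavy atoms by element → C:11, Cl:1, N:1, O:5.
Total: 18.

18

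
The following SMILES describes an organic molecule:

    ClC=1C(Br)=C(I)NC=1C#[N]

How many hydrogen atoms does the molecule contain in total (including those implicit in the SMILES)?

1

Walk through each heavy atom and fill implicit hydrogens from standard valence (C 4, N 3, O 2, S 2, halogen 1):
  atom 1: Cl (halogen, monovalent) → 0 H
  atom 2: C, bond orders sum to 4 (valence 4) → 0 H
  atom 3: C, bond orders sum to 4 (valence 4) → 0 H
  atom 4: Br (halogen, monovalent) → 0 H
  atom 5: C, bond orders sum to 4 (valence 4) → 0 H
  atom 6: I (halogen, monovalent) → 0 H
  atom 7: N, bond orders sum to 2 (valence 3) → 1 H
  atom 8: C, bond orders sum to 4 (valence 4) → 0 H
  atom 9: C, bond orders sum to 4 (valence 4) → 0 H
  atom 10: N with explicit H count 0
Total hydrogens: 1.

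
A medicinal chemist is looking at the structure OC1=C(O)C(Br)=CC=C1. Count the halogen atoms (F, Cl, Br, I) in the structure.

1

Halogen atoms appear at heavy-atom position 6 (1×Br).
Other groups present: 2 hydroxyl.
Halogen count: 1.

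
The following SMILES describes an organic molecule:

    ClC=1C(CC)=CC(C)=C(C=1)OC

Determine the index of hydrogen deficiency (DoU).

4

Degree of unsaturation = (number of rings) + (number of π bonds).
Ring closures in the SMILES: 1.
π bonds: 3 double bonds (each 1 DoU) → 3 DoU from unsaturation.
Total DoU = 1 + 3 = 4.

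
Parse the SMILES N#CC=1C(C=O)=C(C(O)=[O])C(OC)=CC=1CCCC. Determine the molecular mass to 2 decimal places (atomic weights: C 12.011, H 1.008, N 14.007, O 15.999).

261.28 g/mol

First, the molecular formula is C14H15NO4 (counting implicit H from valence).
  C: 14 × 12.011 = 168.154
  H: 15 × 1.008 = 15.120
  N: 1 × 14.007 = 14.007
  O: 4 × 15.999 = 63.996
Sum: 14×12.011 + 15×1.008 + 1×14.007 + 4×15.999 = 261.277 → 261.28 g/mol.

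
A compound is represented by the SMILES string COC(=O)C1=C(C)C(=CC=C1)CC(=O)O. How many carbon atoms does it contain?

11

Count every carbon token in the SMILES (each C, including those in ring-closure positions and inside branches).
Carbon count: 11.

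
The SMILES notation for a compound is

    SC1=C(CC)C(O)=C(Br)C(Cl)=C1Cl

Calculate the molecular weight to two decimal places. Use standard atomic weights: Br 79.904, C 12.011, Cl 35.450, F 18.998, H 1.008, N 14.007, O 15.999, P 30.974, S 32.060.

302.01 g/mol

First, the molecular formula is C8H7BrCl2OS (counting implicit H from valence).
  Br: 1 × 79.904 = 79.904
  C: 8 × 12.011 = 96.088
  Cl: 2 × 35.450 = 70.900
  H: 7 × 1.008 = 7.056
  O: 1 × 15.999 = 15.999
  S: 1 × 32.060 = 32.060
Sum: 1×79.904 + 8×12.011 + 2×35.450 + 7×1.008 + 1×15.999 + 1×32.060 = 302.007 → 302.01 g/mol.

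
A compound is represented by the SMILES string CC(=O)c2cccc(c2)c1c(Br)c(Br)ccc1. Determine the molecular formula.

C14H10Br2O

Walk through each heavy atom and fill implicit hydrogens from standard valence (C 4, N 3, O 2, S 2, halogen 1); for lowercase aromatic atoms, an aromatic c carries 1 H when it has two neighbours and 0 H with three, and aromatic n carries 0 H:
  atom 1: C, bond orders sum to 1 (valence 4) → 3 H
  atom 2: C, bond orders sum to 4 (valence 4) → 0 H
  atom 3: O, bond orders sum to 2 (valence 2) → 0 H
  atom 4: aromatic c, 3 neighbours → 0 H
  atom 5: aromatic c, 2 neighbours → 1 H
  atom 6: aromatic c, 2 neighbours → 1 H
  atom 7: aromatic c, 2 neighbours → 1 H
  atom 8: aromatic c, 3 neighbours → 0 H
  atom 9: aromatic c, 2 neighbours → 1 H
  atom 10: aromatic c, 3 neighbours → 0 H
  atom 11: aromatic c, 3 neighbours → 0 H
  atom 12: Br (halogen, monovalent) → 0 H
  atom 13: aromatic c, 3 neighbours → 0 H
  atom 14: Br (halogen, monovalent) → 0 H
  atom 15: aromatic c, 2 neighbours → 1 H
  atom 16: aromatic c, 2 neighbours → 1 H
  atom 17: aromatic c, 2 neighbours → 1 H
Totals → C:14, H:10, Br:2, O:1.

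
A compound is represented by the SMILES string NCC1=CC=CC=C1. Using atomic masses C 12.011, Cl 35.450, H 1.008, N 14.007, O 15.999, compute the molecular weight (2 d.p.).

First, the molecular formula is C7H9N (counting implicit H from valence).
  C: 7 × 12.011 = 84.077
  H: 9 × 1.008 = 9.072
  N: 1 × 14.007 = 14.007
Sum: 7×12.011 + 9×1.008 + 1×14.007 = 107.156 → 107.16 g/mol.

107.16 g/mol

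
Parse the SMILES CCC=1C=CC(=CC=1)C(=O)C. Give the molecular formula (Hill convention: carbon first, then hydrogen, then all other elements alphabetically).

C10H12O

Walk through each heavy atom and fill implicit hydrogens from standard valence (C 4, N 3, O 2, S 2, halogen 1):
  atom 1: C, bond orders sum to 1 (valence 4) → 3 H
  atom 2: C, bond orders sum to 2 (valence 4) → 2 H
  atom 3: C, bond orders sum to 4 (valence 4) → 0 H
  atom 4: C, bond orders sum to 3 (valence 4) → 1 H
  atom 5: C, bond orders sum to 3 (valence 4) → 1 H
  atom 6: C, bond orders sum to 4 (valence 4) → 0 H
  atom 7: C, bond orders sum to 3 (valence 4) → 1 H
  atom 8: C, bond orders sum to 3 (valence 4) → 1 H
  atom 9: C, bond orders sum to 4 (valence 4) → 0 H
  atom 10: O, bond orders sum to 2 (valence 2) → 0 H
  atom 11: C, bond orders sum to 1 (valence 4) → 3 H
Totals → C:10, H:12, O:1.
In Hill order: C10H12O.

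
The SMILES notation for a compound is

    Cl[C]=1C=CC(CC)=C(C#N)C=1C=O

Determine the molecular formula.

C10H8ClNO

Walk through each heavy atom and fill implicit hydrogens from standard valence (C 4, N 3, O 2, S 2, halogen 1):
  atom 1: Cl (halogen, monovalent) → 0 H
  atom 2: C with explicit H count 0
  atom 3: C, bond orders sum to 3 (valence 4) → 1 H
  atom 4: C, bond orders sum to 3 (valence 4) → 1 H
  atom 5: C, bond orders sum to 4 (valence 4) → 0 H
  atom 6: C, bond orders sum to 2 (valence 4) → 2 H
  atom 7: C, bond orders sum to 1 (valence 4) → 3 H
  atom 8: C, bond orders sum to 4 (valence 4) → 0 H
  atom 9: C, bond orders sum to 4 (valence 4) → 0 H
  atom 10: N, bond orders sum to 3 (valence 3) → 0 H
  atom 11: C, bond orders sum to 4 (valence 4) → 0 H
  atom 12: C, bond orders sum to 3 (valence 4) → 1 H
  atom 13: O, bond orders sum to 2 (valence 2) → 0 H
Totals → C:10, H:8, Cl:1, N:1, O:1.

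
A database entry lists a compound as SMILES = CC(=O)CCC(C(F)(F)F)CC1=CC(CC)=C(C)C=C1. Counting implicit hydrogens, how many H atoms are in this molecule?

Walk through each heavy atom and fill implicit hydrogens from standard valence (C 4, N 3, O 2, S 2, halogen 1):
  atom 1: C, bond orders sum to 1 (valence 4) → 3 H
  atom 2: C, bond orders sum to 4 (valence 4) → 0 H
  atom 3: O, bond orders sum to 2 (valence 2) → 0 H
  atom 4: C, bond orders sum to 2 (valence 4) → 2 H
  atom 5: C, bond orders sum to 2 (valence 4) → 2 H
  atom 6: C, bond orders sum to 3 (valence 4) → 1 H
  atom 7: C, bond orders sum to 4 (valence 4) → 0 H
  atom 8: F (halogen, monovalent) → 0 H
  atom 9: F (halogen, monovalent) → 0 H
  atom 10: F (halogen, monovalent) → 0 H
  atom 11: C, bond orders sum to 2 (valence 4) → 2 H
  atom 12: C, bond orders sum to 4 (valence 4) → 0 H
  atom 13: C, bond orders sum to 3 (valence 4) → 1 H
  atom 14: C, bond orders sum to 4 (valence 4) → 0 H
  atom 15: C, bond orders sum to 2 (valence 4) → 2 H
  atom 16: C, bond orders sum to 1 (valence 4) → 3 H
  atom 17: C, bond orders sum to 4 (valence 4) → 0 H
  atom 18: C, bond orders sum to 1 (valence 4) → 3 H
  atom 19: C, bond orders sum to 3 (valence 4) → 1 H
  atom 20: C, bond orders sum to 3 (valence 4) → 1 H
Total hydrogens: 21.

21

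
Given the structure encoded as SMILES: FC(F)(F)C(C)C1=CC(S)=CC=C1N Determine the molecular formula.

C9H10F3NS

Walk through each heavy atom and fill implicit hydrogens from standard valence (C 4, N 3, O 2, S 2, halogen 1):
  atom 1: F (halogen, monovalent) → 0 H
  atom 2: C, bond orders sum to 4 (valence 4) → 0 H
  atom 3: F (halogen, monovalent) → 0 H
  atom 4: F (halogen, monovalent) → 0 H
  atom 5: C, bond orders sum to 3 (valence 4) → 1 H
  atom 6: C, bond orders sum to 1 (valence 4) → 3 H
  atom 7: C, bond orders sum to 4 (valence 4) → 0 H
  atom 8: C, bond orders sum to 3 (valence 4) → 1 H
  atom 9: C, bond orders sum to 4 (valence 4) → 0 H
  atom 10: S, bond orders sum to 1 (valence 2) → 1 H
  atom 11: C, bond orders sum to 3 (valence 4) → 1 H
  atom 12: C, bond orders sum to 3 (valence 4) → 1 H
  atom 13: C, bond orders sum to 4 (valence 4) → 0 H
  atom 14: N, bond orders sum to 1 (valence 3) → 2 H
Totals → C:9, H:10, F:3, N:1, S:1.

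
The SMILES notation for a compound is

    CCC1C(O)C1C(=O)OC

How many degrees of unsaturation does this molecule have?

Molecular formula: C7H12O3.
DoU = (2C + 2 + N − H − X) / 2, where X is the halogen count and O/S are ignored.
    = (2·7 + 2 + 0 − 12 − 0) / 2 = 4 / 2 = 2.

2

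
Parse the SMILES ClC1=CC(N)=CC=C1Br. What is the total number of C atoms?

Count every carbon token in the SMILES (each C, including those in ring-closure positions and inside branches).
Carbon count: 6.

6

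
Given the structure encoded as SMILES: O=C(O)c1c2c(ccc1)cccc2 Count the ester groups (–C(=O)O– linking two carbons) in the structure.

0

Scan the SMILES for the ester motif — none present.
Groups that are present: 1 carboxylic acid.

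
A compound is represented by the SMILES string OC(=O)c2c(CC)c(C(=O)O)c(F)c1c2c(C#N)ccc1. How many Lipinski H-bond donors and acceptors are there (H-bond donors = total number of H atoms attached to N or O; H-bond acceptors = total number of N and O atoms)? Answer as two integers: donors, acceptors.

Donors: find every N or O and count the H atoms it carries.
  atom 1 (O): bond orders sum to 1 → 1 H
  atom 3 (O): bond orders sum to 2 → 0 H
  atom 10 (O): bond orders sum to 2 → 0 H
  atom 11 (O): bond orders sum to 1 → 1 H
  atom 18 (N): bond orders sum to 3 → 0 H
Lipinski HBD = 2.
Acceptors: N atoms = 1, O atoms = 4 → HBA = 5.

2, 5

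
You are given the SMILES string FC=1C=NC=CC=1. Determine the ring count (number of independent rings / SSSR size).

In SMILES, each pair of matching ring-closure digits denotes one ring-closing bond; the number of such bonds equals the number of independent rings.
Ring-closure bonds here: 1.

1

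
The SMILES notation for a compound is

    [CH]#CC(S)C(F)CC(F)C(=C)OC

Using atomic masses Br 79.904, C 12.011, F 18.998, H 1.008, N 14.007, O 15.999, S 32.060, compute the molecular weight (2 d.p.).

206.25 g/mol

First, the molecular formula is C9H12F2OS (counting implicit H from valence).
  C: 9 × 12.011 = 108.099
  F: 2 × 18.998 = 37.996
  H: 12 × 1.008 = 12.096
  O: 1 × 15.999 = 15.999
  S: 1 × 32.060 = 32.060
Sum: 9×12.011 + 2×18.998 + 12×1.008 + 1×15.999 + 1×32.060 = 206.250 → 206.25 g/mol.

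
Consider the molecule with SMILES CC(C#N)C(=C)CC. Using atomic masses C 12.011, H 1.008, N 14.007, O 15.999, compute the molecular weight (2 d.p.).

First, the molecular formula is C7H11N (counting implicit H from valence).
  C: 7 × 12.011 = 84.077
  H: 11 × 1.008 = 11.088
  N: 1 × 14.007 = 14.007
Sum: 7×12.011 + 11×1.008 + 1×14.007 = 109.172 → 109.17 g/mol.

109.17 g/mol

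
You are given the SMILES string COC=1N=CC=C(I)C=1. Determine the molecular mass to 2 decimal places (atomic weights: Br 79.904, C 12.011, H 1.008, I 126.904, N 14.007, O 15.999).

First, the molecular formula is C6H6INO (counting implicit H from valence).
  C: 6 × 12.011 = 72.066
  H: 6 × 1.008 = 6.048
  I: 1 × 126.904 = 126.904
  N: 1 × 14.007 = 14.007
  O: 1 × 15.999 = 15.999
Sum: 6×12.011 + 6×1.008 + 1×126.904 + 1×14.007 + 1×15.999 = 235.024 → 235.02 g/mol.

235.02 g/mol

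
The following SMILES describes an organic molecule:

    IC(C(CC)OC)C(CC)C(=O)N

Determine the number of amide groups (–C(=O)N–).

1

The amide motif appears at heavy-atom position 11 in the SMILES.
Other groups present: 1 ether.
Amide count: 1.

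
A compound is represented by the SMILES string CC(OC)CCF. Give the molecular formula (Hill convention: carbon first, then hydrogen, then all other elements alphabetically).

C5H11FO

Walk through each heavy atom and fill implicit hydrogens from standard valence (C 4, N 3, O 2, S 2, halogen 1):
  atom 1: C, bond orders sum to 1 (valence 4) → 3 H
  atom 2: C, bond orders sum to 3 (valence 4) → 1 H
  atom 3: O, bond orders sum to 2 (valence 2) → 0 H
  atom 4: C, bond orders sum to 1 (valence 4) → 3 H
  atom 5: C, bond orders sum to 2 (valence 4) → 2 H
  atom 6: C, bond orders sum to 2 (valence 4) → 2 H
  atom 7: F (halogen, monovalent) → 0 H
Totals → C:5, H:11, F:1, O:1.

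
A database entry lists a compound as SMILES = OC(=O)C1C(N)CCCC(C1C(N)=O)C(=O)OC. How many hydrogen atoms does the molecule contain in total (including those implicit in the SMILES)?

18

Walk through each heavy atom and fill implicit hydrogens from standard valence (C 4, N 3, O 2, S 2, halogen 1):
  atom 1: O, bond orders sum to 1 (valence 2) → 1 H
  atom 2: C, bond orders sum to 4 (valence 4) → 0 H
  atom 3: O, bond orders sum to 2 (valence 2) → 0 H
  atom 4: C, bond orders sum to 3 (valence 4) → 1 H
  atom 5: C, bond orders sum to 3 (valence 4) → 1 H
  atom 6: N, bond orders sum to 1 (valence 3) → 2 H
  atom 7: C, bond orders sum to 2 (valence 4) → 2 H
  atom 8: C, bond orders sum to 2 (valence 4) → 2 H
  atom 9: C, bond orders sum to 2 (valence 4) → 2 H
  atom 10: C, bond orders sum to 3 (valence 4) → 1 H
  atom 11: C, bond orders sum to 3 (valence 4) → 1 H
  atom 12: C, bond orders sum to 4 (valence 4) → 0 H
  atom 13: N, bond orders sum to 1 (valence 3) → 2 H
  atom 14: O, bond orders sum to 2 (valence 2) → 0 H
  atom 15: C, bond orders sum to 4 (valence 4) → 0 H
  atom 16: O, bond orders sum to 2 (valence 2) → 0 H
  atom 17: O, bond orders sum to 2 (valence 2) → 0 H
  atom 18: C, bond orders sum to 1 (valence 4) → 3 H
Total hydrogens: 18.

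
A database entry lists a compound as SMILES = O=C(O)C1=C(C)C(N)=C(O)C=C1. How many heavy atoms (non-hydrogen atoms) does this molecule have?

12

Every atom symbol written in the SMILES (organic subset) is one heavy atom; implicit H are not written.
Heavy atoms by element → C:8, N:1, O:3.
Total: 12.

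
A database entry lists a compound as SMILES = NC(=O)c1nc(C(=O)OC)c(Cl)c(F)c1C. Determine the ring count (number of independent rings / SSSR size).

1

In SMILES, each pair of matching ring-closure digits denotes one ring-closing bond; the number of such bonds equals the number of independent rings.
Ring-closure bonds here: 1.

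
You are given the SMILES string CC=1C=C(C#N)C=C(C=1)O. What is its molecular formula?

C8H7NO

Walk through each heavy atom and fill implicit hydrogens from standard valence (C 4, N 3, O 2, S 2, halogen 1):
  atom 1: C, bond orders sum to 1 (valence 4) → 3 H
  atom 2: C, bond orders sum to 4 (valence 4) → 0 H
  atom 3: C, bond orders sum to 3 (valence 4) → 1 H
  atom 4: C, bond orders sum to 4 (valence 4) → 0 H
  atom 5: C, bond orders sum to 4 (valence 4) → 0 H
  atom 6: N, bond orders sum to 3 (valence 3) → 0 H
  atom 7: C, bond orders sum to 3 (valence 4) → 1 H
  atom 8: C, bond orders sum to 4 (valence 4) → 0 H
  atom 9: C, bond orders sum to 3 (valence 4) → 1 H
  atom 10: O, bond orders sum to 1 (valence 2) → 1 H
Totals → C:8, H:7, N:1, O:1.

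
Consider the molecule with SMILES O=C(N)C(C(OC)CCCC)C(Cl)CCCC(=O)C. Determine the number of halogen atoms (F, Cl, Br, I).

Halogen atoms appear at heavy-atom position 13 (1×Cl).
Other groups present: 1 amide, 1 ether, 1 ketone.
Halogen count: 1.

1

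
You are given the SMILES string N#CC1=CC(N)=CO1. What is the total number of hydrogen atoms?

4

Walk through each heavy atom and fill implicit hydrogens from standard valence (C 4, N 3, O 2, S 2, halogen 1):
  atom 1: N, bond orders sum to 3 (valence 3) → 0 H
  atom 2: C, bond orders sum to 4 (valence 4) → 0 H
  atom 3: C, bond orders sum to 4 (valence 4) → 0 H
  atom 4: C, bond orders sum to 3 (valence 4) → 1 H
  atom 5: C, bond orders sum to 4 (valence 4) → 0 H
  atom 6: N, bond orders sum to 1 (valence 3) → 2 H
  atom 7: C, bond orders sum to 3 (valence 4) → 1 H
  atom 8: O, bond orders sum to 2 (valence 2) → 0 H
Total hydrogens: 4.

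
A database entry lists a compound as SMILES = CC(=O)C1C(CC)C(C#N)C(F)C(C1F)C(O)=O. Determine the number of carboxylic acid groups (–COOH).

The carboxylic acid motif appears at heavy-atom position 16 in the SMILES.
Other groups present: 1 ketone, 1 nitrile.
Carboxylic acid count: 1.

1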